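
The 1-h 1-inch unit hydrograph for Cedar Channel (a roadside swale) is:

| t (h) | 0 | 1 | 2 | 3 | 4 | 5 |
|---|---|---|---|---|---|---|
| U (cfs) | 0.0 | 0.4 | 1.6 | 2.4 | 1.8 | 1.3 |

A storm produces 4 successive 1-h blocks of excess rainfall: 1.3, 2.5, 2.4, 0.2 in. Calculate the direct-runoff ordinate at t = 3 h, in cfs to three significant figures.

Q ≈ 8.08 cfs

By discrete convolution, Q_j = Σ (P_i / 1 in) · U_{j−i}.
At t = 3 h (j=3): Q = (1.3/1)·2.4 + (2.5/1)·1.6 + (2.4/1)·0.4 + (0.2/1)·0.0 = 8.08 cfs.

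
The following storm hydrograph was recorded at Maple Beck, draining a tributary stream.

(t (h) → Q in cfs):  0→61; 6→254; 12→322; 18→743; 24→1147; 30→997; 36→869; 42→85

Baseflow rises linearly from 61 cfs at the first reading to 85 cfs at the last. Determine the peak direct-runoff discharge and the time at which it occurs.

Q_p = 1072.29 cfs at t = 24 h

Subtracting baseflow gives direct-runoff ordinates: 0.00, 189.57, 254.14, 671.71, 1072.29, 918.86, 787.43, 0.00 cfs.
The maximum is 1072.29 cfs, occurring at the reading for t = 24 h.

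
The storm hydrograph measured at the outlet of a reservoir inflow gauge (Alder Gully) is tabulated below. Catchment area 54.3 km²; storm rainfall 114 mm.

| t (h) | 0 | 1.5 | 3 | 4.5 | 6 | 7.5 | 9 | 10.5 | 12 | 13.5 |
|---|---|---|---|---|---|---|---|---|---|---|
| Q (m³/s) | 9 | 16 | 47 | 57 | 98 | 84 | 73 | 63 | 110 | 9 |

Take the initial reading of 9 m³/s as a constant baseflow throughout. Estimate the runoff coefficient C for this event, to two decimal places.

ΣQ_DR = 476.0 m³/s; V = ΣQ_DR·Δt = 2.570 × 10^6 m³.
Runoff depth d = V / A = 47.34 mm.
C = d / P = 47.34 / 114 = 0.42.

C ≈ 0.42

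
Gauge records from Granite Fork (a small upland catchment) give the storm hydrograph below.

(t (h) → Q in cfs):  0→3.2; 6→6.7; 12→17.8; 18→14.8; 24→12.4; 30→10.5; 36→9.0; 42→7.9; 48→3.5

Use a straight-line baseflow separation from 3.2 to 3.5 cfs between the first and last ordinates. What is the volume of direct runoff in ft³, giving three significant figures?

Direct-runoff ordinates (Q − Q_b): 0.00, 3.46, 14.53, 11.49, 9.05, 7.11, 5.58, 4.44, 0.00 cfs.
ΣQ_DR = 55.65 cfs.
With Δt = 6 h = 21600 s, V = ΣQ_DR · Δt = 55.65 × 21600 = 1.20 × 10^6 ft³.

V ≈ 1.20 × 10^6 ft³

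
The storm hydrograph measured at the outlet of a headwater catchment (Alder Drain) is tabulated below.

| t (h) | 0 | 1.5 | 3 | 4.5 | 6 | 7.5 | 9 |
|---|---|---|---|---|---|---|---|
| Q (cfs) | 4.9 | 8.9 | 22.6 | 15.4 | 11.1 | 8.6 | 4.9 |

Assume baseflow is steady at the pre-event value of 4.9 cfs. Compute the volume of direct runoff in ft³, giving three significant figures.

Direct-runoff ordinates (Q − Q_b): 0.0, 4.0, 17.7, 10.5, 6.2, 3.7, 0.0 cfs.
ΣQ_DR = 42.10 cfs.
With Δt = 1.5 h = 5400 s, V = ΣQ_DR · Δt = 42.10 × 5400 = 2.27 × 10^5 ft³.

V ≈ 2.27 × 10^5 ft³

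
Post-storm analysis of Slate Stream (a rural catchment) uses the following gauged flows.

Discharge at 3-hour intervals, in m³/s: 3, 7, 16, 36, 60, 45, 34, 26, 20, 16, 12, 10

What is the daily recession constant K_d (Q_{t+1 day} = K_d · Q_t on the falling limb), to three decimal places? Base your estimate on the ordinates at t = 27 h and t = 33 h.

K_d ≈ 0.153

Between t = 27 h and t = 33 h the flow falls from 16 to 10 m³/s over 2×3 h = 6 h.
Per-interval ratio K = (10/16)^(1/2) = 0.7906; K_d = K^(24/3) = 0.153.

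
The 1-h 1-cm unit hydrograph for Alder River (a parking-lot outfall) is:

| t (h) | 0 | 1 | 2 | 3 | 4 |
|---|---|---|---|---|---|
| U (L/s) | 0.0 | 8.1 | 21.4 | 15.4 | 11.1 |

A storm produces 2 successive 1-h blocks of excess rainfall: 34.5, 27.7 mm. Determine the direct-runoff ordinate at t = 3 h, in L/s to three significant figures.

By discrete convolution, Q_j = Σ (P_i / 10 mm) · U_{j−i}.
At t = 3 h (j=3): Q = (34.5/10)·15.4 + (27.7/10)·21.4 = 112 L/s.

Q ≈ 112 L/s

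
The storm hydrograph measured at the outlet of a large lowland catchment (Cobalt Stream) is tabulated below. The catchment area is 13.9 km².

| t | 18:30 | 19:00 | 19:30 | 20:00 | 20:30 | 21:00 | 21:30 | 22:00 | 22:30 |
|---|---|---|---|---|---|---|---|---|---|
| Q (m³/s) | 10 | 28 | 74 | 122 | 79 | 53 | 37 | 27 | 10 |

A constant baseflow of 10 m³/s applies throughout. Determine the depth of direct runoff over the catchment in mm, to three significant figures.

d ≈ 45.3 mm

Direct runoff: 0.0, 18.0, 64.0, 112.0, 69.0, 43.0, 27.0, 17.0, 0.0 m³/s; ΣQ_DR = 350.0 m³/s.
V = ΣQ_DR · Δt = 350.0 × 1800 s = 6.300 × 10^5 m³.
Over A = 13.9 km², depth = V / A = 45.3 mm.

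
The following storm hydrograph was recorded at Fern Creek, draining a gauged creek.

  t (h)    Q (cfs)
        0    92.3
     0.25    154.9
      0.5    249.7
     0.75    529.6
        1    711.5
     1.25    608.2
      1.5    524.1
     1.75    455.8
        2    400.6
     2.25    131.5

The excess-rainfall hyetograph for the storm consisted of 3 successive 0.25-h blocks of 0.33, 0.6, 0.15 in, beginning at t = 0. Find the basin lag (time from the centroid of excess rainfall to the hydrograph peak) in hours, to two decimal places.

Centroid of excess rainfall: t_c = Σ P_i·t̄_i / ΣP_i = 0.3333 h (block centres at 0.125, 0.375, 0.625 h).
Hydrograph peak occurs at t = 1 h, so basin lag t_L = 1 − 0.3333 = 0.67 h.

t_L ≈ 0.67 h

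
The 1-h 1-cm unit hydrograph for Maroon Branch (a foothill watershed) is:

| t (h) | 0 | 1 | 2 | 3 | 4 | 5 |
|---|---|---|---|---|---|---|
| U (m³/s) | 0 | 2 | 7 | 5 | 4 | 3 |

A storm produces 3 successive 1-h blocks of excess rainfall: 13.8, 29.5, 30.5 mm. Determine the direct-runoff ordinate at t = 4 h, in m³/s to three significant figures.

Q ≈ 41.6 m³/s

By discrete convolution, Q_j = Σ (P_i / 10 mm) · U_{j−i}.
At t = 4 h (j=4): Q = (13.8/10)·4 + (29.5/10)·5 + (30.5/10)·7 = 41.6 m³/s.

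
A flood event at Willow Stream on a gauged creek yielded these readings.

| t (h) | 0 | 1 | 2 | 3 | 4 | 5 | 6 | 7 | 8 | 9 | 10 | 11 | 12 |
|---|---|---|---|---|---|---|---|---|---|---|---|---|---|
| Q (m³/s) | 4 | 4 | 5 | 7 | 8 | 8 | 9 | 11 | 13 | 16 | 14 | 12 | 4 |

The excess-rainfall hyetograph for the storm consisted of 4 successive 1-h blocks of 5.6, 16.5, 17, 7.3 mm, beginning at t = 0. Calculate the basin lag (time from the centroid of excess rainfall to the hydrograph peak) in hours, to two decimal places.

Centroid of excess rainfall: t_c = Σ P_i·t̄_i / ΣP_i = 2.0603 h (block centres at 0.5, 1.5, 2.5, 3.5 h).
Hydrograph peak occurs at t = 9 h, so basin lag t_L = 9 − 2.0603 = 6.94 h.

t_L ≈ 6.94 h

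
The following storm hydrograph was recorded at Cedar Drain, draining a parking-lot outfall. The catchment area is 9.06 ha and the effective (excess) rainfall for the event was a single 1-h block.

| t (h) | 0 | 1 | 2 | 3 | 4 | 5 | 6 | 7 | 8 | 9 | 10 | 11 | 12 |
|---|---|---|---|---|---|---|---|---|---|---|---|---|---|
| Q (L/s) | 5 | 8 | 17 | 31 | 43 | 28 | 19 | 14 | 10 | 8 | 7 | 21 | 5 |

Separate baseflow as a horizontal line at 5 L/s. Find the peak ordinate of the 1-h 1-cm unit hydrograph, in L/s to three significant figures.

U_p ≈ 63.3 L/s

Direct runoff: 0.0, 3.0, 12.0, 26.0, 38.0, 23.0, 14.0, 9.0, 5.0, 3.0, 2.0, 16.0, 0.0 L/s; ΣQ_DR = 151.0 L/s, peak = 38.0 L/s.
Runoff depth d = ΣQ_DR·Δt / A = 151.0 × 3600 / (9.06 ha) = 6.000 mm.
The 1-cm UH is the DRH scaled by (10 mm)/d, so U_p = 38.0 × 10/6.000 = 63.3 L/s.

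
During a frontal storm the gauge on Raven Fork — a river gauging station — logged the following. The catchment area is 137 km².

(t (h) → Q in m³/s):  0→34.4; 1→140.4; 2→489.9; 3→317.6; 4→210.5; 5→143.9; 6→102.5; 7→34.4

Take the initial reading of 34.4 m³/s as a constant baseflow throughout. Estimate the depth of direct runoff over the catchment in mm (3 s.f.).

Direct runoff: 0.0, 106.0, 455.5, 283.2, 176.1, 109.5, 68.1, 0.0 m³/s; ΣQ_DR = 1198 m³/s.
V = ΣQ_DR · Δt = 1198 × 3600 s = 4.314 × 10^6 m³.
Over A = 137 km², depth = V / A = 31.5 mm.

d ≈ 31.5 mm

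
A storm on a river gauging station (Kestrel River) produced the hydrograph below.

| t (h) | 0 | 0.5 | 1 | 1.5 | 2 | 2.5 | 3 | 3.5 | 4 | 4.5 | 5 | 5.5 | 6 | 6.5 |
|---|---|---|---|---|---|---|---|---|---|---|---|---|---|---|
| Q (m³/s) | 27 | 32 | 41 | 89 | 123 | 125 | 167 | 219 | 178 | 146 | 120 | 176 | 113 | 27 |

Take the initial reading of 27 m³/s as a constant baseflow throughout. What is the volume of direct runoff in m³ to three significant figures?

V ≈ 2.17 × 10^6 m³

Direct-runoff ordinates (Q − Q_b): 0.0, 5.0, 14.0, 62.0, 96.0, 98.0, 140.0, 192.0, 151.0, 119.0, 93.0, 149.0, 86.0, 0.0 m³/s.
ΣQ_DR = 1205 m³/s.
With Δt = 0.5 h = 1800 s, V = ΣQ_DR · Δt = 1205 × 1800 = 2.17 × 10^6 m³.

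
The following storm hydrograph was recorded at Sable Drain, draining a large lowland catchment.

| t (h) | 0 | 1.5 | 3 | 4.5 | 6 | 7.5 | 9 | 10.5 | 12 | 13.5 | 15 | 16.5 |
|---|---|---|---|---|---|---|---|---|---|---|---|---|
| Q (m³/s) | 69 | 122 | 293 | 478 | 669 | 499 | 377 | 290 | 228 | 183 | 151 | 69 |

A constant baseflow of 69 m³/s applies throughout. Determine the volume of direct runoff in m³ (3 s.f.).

Direct-runoff ordinates (Q − Q_b): 0.0, 53.0, 224.0, 409.0, 600.0, 430.0, 308.0, 221.0, 159.0, 114.0, 82.0, 0.0 m³/s.
ΣQ_DR = 2600 m³/s.
With Δt = 1.5 h = 5400 s, V = ΣQ_DR · Δt = 2600 × 5400 = 1.40 × 10^7 m³.

V ≈ 1.40 × 10^7 m³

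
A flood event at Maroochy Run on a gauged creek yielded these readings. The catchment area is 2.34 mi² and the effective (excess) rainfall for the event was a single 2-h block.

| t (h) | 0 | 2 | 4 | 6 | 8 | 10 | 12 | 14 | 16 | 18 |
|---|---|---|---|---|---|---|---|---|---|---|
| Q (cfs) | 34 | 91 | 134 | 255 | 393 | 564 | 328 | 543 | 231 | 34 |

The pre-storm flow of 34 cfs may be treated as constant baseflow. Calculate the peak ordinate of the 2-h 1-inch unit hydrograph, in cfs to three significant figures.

U_p ≈ 177 cfs

Direct runoff: 0.0, 57.0, 100.0, 221.0, 359.0, 530.0, 294.0, 509.0, 197.0, 0.0 cfs; ΣQ_DR = 2267 cfs, peak = 530.0 cfs.
Runoff depth d = ΣQ_DR·Δt / A = 2267 × 7200 / (2.34 mi²) = 3.002 in.
The 1-inch UH is the DRH scaled by (1 in)/d, so U_p = 530.0 × 1/3.002 = 177 cfs.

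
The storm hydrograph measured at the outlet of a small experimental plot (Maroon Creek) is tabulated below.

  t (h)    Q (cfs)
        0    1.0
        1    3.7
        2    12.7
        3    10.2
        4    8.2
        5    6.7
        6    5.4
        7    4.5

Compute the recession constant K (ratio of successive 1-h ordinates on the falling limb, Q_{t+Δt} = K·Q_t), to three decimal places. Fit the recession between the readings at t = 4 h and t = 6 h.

K ≈ 0.812

Using the recession-limb readings at t = 4 h and t = 6 h: Q falls from 8.2 to 5.4 cfs over 2 intervals.
K = (Q₂/Q₁)^(1/2) = (5.4/8.2)^(1/2) = 0.812.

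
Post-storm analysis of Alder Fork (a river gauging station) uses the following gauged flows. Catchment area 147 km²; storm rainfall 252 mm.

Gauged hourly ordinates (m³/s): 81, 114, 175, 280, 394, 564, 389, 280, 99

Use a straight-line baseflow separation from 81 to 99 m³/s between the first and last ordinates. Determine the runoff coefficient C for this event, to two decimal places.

ΣQ_DR = 1566 m³/s; V = ΣQ_DR·Δt = 5.638 × 10^6 m³.
Runoff depth d = V / A = 38.35 mm.
C = d / P = 38.35 / 252 = 0.15.

C ≈ 0.15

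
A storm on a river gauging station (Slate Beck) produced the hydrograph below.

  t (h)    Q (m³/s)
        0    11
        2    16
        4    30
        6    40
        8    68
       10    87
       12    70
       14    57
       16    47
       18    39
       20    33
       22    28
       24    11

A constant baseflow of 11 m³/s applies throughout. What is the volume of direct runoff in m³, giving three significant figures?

Direct-runoff ordinates (Q − Q_b): 0.0, 5.0, 19.0, 29.0, 57.0, 76.0, 59.0, 46.0, 36.0, 28.0, 22.0, 17.0, 0.0 m³/s.
ΣQ_DR = 394.0 m³/s.
With Δt = 2 h = 7200 s, V = ΣQ_DR · Δt = 394.0 × 7200 = 2.84 × 10^6 m³.

V ≈ 2.84 × 10^6 m³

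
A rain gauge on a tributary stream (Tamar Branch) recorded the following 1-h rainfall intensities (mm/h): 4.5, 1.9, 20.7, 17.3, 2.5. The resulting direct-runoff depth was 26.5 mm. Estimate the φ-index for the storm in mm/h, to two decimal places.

Only the 2 blocks with intensity above φ contribute runoff: 20.7, 17.3 mm/h.
Σ(I−φ)·Δt = d  ⇒  (20.7+17.3 − 2φ)·1 = 26.5
φ = (38.00 − 26.5/1) / 2 = 5.75 mm/h.

φ ≈ 5.75 mm/h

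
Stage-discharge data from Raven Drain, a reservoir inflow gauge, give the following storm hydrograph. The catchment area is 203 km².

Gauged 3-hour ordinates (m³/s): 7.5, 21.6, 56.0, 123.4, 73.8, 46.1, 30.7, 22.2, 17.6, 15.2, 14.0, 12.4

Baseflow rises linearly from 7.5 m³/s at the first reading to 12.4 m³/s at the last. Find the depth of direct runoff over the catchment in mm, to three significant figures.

Direct runoff: 0.00, 13.65, 47.61, 114.56, 64.52, 36.37, 20.53, 11.58, 6.54, 3.69, 2.05, 0.00 m³/s; ΣQ_DR = 321.1 m³/s.
V = ΣQ_DR · Δt = 321.1 × 10800 s = 3.468 × 10^6 m³.
Over A = 203 km², depth = V / A = 17.1 mm.

d ≈ 17.1 mm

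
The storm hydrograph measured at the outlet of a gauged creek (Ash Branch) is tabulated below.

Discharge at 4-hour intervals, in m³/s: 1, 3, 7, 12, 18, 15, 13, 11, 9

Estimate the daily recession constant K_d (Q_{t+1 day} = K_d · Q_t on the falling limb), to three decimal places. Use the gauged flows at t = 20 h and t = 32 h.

Between t = 20 h and t = 32 h the flow falls from 15 to 9 m³/s over 3×4 h = 12 h.
Per-interval ratio K = (9/15)^(1/3) = 0.8434; K_d = K^(24/4) = 0.360.

K_d ≈ 0.360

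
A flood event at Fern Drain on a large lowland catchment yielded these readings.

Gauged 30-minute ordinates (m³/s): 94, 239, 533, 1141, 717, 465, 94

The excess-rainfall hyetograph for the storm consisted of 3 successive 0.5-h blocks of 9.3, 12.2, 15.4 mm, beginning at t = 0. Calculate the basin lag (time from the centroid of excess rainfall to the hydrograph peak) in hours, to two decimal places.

t_L ≈ 0.67 h

Centroid of excess rainfall: t_c = Σ P_i·t̄_i / ΣP_i = 0.8327 h (block centres at 0.25, 0.75, 1.25 h).
Hydrograph peak occurs at t = 1.5 h, so basin lag t_L = 1.5 − 0.8327 = 0.67 h.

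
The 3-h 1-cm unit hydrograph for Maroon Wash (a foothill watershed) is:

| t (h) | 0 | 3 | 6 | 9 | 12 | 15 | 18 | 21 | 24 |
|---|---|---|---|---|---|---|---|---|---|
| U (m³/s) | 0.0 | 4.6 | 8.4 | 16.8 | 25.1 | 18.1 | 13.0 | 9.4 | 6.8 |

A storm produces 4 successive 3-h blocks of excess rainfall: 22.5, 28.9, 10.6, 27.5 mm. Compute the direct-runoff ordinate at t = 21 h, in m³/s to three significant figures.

By discrete convolution, Q_j = Σ (P_i / 10 mm) · U_{j−i}.
At t = 21 h (j=7): Q = (22.5/10)·9.4 + (28.9/10)·13.0 + (10.6/10)·18.1 + (27.5/10)·25.1 = 147 m³/s.

Q ≈ 147 m³/s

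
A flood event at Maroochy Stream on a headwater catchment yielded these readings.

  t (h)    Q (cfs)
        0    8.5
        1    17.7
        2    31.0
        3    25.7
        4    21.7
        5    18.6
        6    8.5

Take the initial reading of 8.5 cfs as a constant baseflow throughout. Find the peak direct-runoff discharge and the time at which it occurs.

Q_p = 22.5 cfs at t = 2 h

Subtracting baseflow gives direct-runoff ordinates: 0.0, 9.2, 22.5, 17.2, 13.2, 10.1, 0.0 cfs.
The maximum is 22.5 cfs, occurring at the reading for t = 2 h.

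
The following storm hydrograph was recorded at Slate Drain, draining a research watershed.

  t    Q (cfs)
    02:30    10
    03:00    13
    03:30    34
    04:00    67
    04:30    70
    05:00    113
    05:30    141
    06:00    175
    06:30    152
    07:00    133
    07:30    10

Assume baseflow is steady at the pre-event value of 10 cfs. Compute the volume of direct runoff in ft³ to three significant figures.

V ≈ 1.45 × 10^6 ft³

Direct-runoff ordinates (Q − Q_b): 0.0, 3.0, 24.0, 57.0, 60.0, 103.0, 131.0, 165.0, 142.0, 123.0, 0.0 cfs.
ΣQ_DR = 808.0 cfs.
With Δt = 0.5 h = 1800 s, V = ΣQ_DR · Δt = 808.0 × 1800 = 1.45 × 10^6 ft³.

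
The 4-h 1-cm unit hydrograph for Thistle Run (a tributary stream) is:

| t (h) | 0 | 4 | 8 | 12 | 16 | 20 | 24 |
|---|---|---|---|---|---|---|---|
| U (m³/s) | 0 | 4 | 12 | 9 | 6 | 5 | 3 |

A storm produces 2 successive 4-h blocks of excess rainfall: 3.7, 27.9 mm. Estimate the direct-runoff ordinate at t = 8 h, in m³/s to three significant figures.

Q ≈ 15.6 m³/s

By discrete convolution, Q_j = Σ (P_i / 10 mm) · U_{j−i}.
At t = 8 h (j=2): Q = (3.7/10)·12 + (27.9/10)·4 = 15.6 m³/s.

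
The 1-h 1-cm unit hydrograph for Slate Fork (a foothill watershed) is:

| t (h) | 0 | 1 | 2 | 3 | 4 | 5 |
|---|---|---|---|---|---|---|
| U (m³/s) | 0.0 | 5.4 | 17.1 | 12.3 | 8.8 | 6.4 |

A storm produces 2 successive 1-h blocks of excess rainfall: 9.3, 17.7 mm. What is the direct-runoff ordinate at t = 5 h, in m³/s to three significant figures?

Q ≈ 21.5 m³/s

By discrete convolution, Q_j = Σ (P_i / 10 mm) · U_{j−i}.
At t = 5 h (j=5): Q = (9.3/10)·6.4 + (17.7/10)·8.8 = 21.5 m³/s.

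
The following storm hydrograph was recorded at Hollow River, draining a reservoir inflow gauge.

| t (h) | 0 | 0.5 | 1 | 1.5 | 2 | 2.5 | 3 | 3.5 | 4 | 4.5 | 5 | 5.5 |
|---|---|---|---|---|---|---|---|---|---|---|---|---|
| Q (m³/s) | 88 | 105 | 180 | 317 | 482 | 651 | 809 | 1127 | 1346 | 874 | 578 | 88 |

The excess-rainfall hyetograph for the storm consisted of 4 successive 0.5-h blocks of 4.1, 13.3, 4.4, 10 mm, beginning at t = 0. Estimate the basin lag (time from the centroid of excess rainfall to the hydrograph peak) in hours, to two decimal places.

t_L ≈ 2.93 h

Centroid of excess rainfall: t_c = Σ P_i·t̄_i / ΣP_i = 1.0692 h (block centres at 0.25, 0.75, 1.25, 1.75 h).
Hydrograph peak occurs at t = 4 h, so basin lag t_L = 4 − 1.0692 = 2.93 h.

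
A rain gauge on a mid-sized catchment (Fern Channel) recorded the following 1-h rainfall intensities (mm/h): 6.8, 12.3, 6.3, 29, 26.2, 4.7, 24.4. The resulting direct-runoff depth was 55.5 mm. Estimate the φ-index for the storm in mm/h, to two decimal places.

φ ≈ 9.10 mm/h

Only the 4 blocks with intensity above φ contribute runoff: 12.3, 29, 26.2, 24.4 mm/h.
Σ(I−φ)·Δt = d  ⇒  (12.3+29+26.2+24.4 − 4φ)·1 = 55.5
φ = (91.90 − 55.5/1) / 4 = 9.10 mm/h.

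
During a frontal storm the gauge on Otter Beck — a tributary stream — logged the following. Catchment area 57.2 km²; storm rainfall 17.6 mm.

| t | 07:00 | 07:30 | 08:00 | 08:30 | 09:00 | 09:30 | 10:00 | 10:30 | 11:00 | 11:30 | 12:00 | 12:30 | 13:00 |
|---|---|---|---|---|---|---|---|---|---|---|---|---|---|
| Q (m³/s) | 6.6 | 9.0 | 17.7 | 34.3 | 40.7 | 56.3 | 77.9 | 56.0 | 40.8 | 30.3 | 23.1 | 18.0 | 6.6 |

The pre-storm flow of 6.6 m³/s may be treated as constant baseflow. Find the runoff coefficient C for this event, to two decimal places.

ΣQ_DR = 331.5 m³/s; V = ΣQ_DR·Δt = 5.967 × 10^5 m³.
Runoff depth d = V / A = 10.43 mm.
C = d / P = 10.43 / 17.6 = 0.59.

C ≈ 0.59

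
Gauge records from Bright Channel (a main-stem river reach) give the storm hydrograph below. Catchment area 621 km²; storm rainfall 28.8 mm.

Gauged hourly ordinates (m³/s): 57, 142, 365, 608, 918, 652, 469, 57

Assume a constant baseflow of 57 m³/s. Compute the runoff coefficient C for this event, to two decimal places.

C ≈ 0.57

ΣQ_DR = 2812 m³/s; V = ΣQ_DR·Δt = 1.012 × 10^7 m³.
Runoff depth d = V / A = 16.30 mm.
C = d / P = 16.30 / 28.8 = 0.57.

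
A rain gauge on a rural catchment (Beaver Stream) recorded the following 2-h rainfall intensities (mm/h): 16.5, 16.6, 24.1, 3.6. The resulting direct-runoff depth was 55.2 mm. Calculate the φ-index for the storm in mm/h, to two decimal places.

φ ≈ 9.87 mm/h

Only the 3 blocks with intensity above φ contribute runoff: 16.5, 16.6, 24.1 mm/h.
Σ(I−φ)·Δt = d  ⇒  (16.5+16.6+24.1 − 3φ)·2 = 55.2
φ = (57.20 − 55.2/2) / 3 = 9.87 mm/h.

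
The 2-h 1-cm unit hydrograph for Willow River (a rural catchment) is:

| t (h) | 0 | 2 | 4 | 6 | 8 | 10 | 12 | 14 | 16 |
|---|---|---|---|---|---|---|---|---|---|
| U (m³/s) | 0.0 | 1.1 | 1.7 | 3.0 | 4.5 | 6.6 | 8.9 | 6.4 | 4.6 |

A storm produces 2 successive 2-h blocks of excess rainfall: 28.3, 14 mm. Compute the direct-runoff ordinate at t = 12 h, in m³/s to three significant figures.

Q ≈ 34.4 m³/s

By discrete convolution, Q_j = Σ (P_i / 10 mm) · U_{j−i}.
At t = 12 h (j=6): Q = (28.3/10)·8.9 + (14/10)·6.6 = 34.4 m³/s.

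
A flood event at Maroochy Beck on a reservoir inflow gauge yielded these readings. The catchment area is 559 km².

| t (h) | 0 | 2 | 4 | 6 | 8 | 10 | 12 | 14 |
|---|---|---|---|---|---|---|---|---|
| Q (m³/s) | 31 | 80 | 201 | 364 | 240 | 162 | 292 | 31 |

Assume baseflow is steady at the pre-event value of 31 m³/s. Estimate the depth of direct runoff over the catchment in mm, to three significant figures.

d ≈ 14.9 mm

Direct runoff: 0.0, 49.0, 170.0, 333.0, 209.0, 131.0, 261.0, 0.0 m³/s; ΣQ_DR = 1153 m³/s.
V = ΣQ_DR · Δt = 1153 × 7200 s = 8.302 × 10^6 m³.
Over A = 559 km², depth = V / A = 14.9 mm.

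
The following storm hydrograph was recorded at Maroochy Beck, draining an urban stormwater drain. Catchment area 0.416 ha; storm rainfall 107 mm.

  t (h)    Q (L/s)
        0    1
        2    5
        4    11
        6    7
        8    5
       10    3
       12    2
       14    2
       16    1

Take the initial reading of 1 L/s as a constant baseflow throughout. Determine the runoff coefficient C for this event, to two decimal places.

ΣQ_DR = 28.00 L/s; V = ΣQ_DR·Δt = 2.016 × 10^5 L.
Runoff depth d = V / A = 48.46 mm.
C = d / P = 48.46 / 107 = 0.45.

C ≈ 0.45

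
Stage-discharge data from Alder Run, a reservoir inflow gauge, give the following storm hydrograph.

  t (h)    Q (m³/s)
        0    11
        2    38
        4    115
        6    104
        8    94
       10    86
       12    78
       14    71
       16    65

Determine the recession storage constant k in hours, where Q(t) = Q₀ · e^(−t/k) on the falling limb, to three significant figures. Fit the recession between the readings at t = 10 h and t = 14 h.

k ≈ 20.9 h

On the falling limb, Q drops from 86 to 71 m³/s between t = 10 h and t = 14 h (Δt = 4 h).
k = −Δt / ln(Q₂/Q₁) = −4 / ln(71/86) = 20.9 h.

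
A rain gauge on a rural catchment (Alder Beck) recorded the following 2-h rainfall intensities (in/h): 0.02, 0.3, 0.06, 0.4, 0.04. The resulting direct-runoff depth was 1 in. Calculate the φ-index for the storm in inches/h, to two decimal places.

Only the 2 blocks with intensity above φ contribute runoff: 0.3, 0.4 in/h.
Σ(I−φ)·Δt = d  ⇒  (0.3+0.4 − 2φ)·2 = 1
φ = (0.7000 − 1/2) / 2 = 0.10 in/h.

φ ≈ 0.10 in/h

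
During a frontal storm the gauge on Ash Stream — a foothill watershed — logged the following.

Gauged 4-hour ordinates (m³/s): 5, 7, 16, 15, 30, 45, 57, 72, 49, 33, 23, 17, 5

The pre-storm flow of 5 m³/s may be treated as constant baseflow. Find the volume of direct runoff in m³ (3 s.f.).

Direct-runoff ordinates (Q − Q_b): 0.0, 2.0, 11.0, 10.0, 25.0, 40.0, 52.0, 67.0, 44.0, 28.0, 18.0, 12.0, 0.0 m³/s.
ΣQ_DR = 309.0 m³/s.
With Δt = 4 h = 14400 s, V = ΣQ_DR · Δt = 309.0 × 14400 = 4.45 × 10^6 m³.

V ≈ 4.45 × 10^6 m³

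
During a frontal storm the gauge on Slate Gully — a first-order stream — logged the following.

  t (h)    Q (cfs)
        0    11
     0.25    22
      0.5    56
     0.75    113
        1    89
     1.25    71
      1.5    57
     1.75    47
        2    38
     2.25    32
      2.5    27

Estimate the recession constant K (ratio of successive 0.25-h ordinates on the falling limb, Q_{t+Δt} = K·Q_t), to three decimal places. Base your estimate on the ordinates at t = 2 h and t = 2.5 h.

K ≈ 0.843

Using the recession-limb readings at t = 2 h and t = 2.5 h: Q falls from 38 to 27 cfs over 2 intervals.
K = (Q₂/Q₁)^(1/2) = (27/38)^(1/2) = 0.843.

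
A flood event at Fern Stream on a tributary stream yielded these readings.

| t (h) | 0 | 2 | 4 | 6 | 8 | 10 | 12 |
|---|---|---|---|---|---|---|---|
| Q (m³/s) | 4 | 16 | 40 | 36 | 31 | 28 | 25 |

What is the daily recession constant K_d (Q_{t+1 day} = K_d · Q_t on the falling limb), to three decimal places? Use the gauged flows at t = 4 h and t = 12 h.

K_d ≈ 0.244

Between t = 4 h and t = 12 h the flow falls from 40 to 25 m³/s over 4×2 h = 8 h.
Per-interval ratio K = (25/40)^(1/4) = 0.8891; K_d = K^(24/2) = 0.244.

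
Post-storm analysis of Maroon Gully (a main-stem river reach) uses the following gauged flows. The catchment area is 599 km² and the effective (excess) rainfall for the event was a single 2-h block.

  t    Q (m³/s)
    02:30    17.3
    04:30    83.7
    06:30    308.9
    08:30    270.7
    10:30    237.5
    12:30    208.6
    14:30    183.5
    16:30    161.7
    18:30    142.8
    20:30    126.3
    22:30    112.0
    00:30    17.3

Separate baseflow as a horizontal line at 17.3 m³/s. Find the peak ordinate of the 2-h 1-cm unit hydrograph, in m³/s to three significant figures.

Direct runoff: 0.0, 66.4, 291.6, 253.4, 220.2, 191.3, 166.2, 144.4, 125.5, 109.0, 94.7, 0.0 m³/s; ΣQ_DR = 1663 m³/s, peak = 291.6 m³/s.
Runoff depth d = ΣQ_DR·Δt / A = 1663 × 7200 / (599 km²) = 19.99 mm.
The 1-cm UH is the DRH scaled by (10 mm)/d, so U_p = 291.6 × 10/19.99 = 146 m³/s.

U_p ≈ 146 m³/s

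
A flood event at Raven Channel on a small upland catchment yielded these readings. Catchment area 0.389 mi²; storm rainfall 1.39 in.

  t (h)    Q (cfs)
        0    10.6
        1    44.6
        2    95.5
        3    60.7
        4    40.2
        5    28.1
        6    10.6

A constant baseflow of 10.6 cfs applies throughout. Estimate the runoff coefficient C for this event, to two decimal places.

C ≈ 0.62

ΣQ_DR = 216.1 cfs; V = ΣQ_DR·Δt = 7.780 × 10^5 ft³.
Runoff depth d = V / A = 0.8608 in.
C = d / P = 0.8608 / 1.39 = 0.62.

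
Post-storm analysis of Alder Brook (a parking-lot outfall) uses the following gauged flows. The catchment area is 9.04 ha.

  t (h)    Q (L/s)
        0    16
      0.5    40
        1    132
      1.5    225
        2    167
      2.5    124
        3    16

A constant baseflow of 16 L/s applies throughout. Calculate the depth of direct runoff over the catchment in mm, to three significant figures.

d ≈ 12.1 mm

Direct runoff: 0.0, 24.0, 116.0, 209.0, 151.0, 108.0, 0.0 L/s; ΣQ_DR = 608.0 L/s.
V = ΣQ_DR · Δt = 608.0 × 1800 s = 1.094 × 10^6 L.
Over A = 9.04 ha, depth = V / A = 12.1 mm.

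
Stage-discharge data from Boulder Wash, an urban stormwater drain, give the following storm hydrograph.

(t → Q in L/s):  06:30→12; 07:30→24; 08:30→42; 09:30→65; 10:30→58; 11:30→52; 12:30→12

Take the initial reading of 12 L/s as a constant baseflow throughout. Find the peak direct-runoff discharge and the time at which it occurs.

Q_p = 53.0 L/s at t = 09:30

Subtracting baseflow gives direct-runoff ordinates: 0.0, 12.0, 30.0, 53.0, 46.0, 40.0, 0.0 L/s.
The maximum is 53.0 L/s, occurring at the reading for t = 09:30.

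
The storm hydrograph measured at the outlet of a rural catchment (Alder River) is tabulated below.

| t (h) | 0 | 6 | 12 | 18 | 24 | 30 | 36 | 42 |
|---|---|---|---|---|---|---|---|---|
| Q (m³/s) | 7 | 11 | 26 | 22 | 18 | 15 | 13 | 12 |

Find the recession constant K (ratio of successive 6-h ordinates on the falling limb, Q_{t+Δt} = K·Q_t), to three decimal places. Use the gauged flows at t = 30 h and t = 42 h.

K ≈ 0.894

Using the recession-limb readings at t = 30 h and t = 42 h: Q falls from 15 to 12 m³/s over 2 intervals.
K = (Q₂/Q₁)^(1/2) = (12/15)^(1/2) = 0.894.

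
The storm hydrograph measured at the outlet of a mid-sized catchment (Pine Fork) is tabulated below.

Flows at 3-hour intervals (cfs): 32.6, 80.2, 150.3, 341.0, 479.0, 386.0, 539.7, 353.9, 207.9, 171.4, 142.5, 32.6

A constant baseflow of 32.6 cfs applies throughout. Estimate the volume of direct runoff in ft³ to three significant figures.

Direct-runoff ordinates (Q − Q_b): 0.0, 47.6, 117.7, 308.4, 446.4, 353.4, 507.1, 321.3, 175.3, 138.8, 109.9, 0.0 cfs.
ΣQ_DR = 2526 cfs.
With Δt = 3 h = 10800 s, V = ΣQ_DR · Δt = 2526 × 10800 = 2.73 × 10^7 ft³.

V ≈ 2.73 × 10^7 ft³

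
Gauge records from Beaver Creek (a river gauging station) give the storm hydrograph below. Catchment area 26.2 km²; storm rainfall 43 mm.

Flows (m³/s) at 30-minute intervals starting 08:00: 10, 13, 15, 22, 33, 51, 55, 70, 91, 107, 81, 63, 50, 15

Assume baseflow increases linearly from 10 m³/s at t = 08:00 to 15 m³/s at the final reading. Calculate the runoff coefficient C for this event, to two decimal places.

C ≈ 0.80

ΣQ_DR = 501.0 m³/s; V = ΣQ_DR·Δt = 9.018 × 10^5 m³.
Runoff depth d = V / A = 34.42 mm.
C = d / P = 34.42 / 43 = 0.80.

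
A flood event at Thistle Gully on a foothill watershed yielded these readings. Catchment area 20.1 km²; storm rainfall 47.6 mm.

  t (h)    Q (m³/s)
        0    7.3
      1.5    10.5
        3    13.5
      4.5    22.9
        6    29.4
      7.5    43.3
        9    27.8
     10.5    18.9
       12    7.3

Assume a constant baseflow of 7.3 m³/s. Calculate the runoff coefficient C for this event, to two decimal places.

ΣQ_DR = 115.2 m³/s; V = ΣQ_DR·Δt = 6.221 × 10^5 m³.
Runoff depth d = V / A = 30.95 mm.
C = d / P = 30.95 / 47.6 = 0.65.

C ≈ 0.65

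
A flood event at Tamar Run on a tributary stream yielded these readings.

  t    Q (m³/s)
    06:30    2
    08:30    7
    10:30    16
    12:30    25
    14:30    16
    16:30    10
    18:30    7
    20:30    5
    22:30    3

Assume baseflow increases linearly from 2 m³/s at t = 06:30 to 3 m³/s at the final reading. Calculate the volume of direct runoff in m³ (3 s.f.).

V ≈ 4.93 × 10^5 m³

Direct-runoff ordinates (Q − Q_b): 0.00, 4.88, 13.75, 22.62, 13.50, 7.38, 4.25, 2.12, 0.00 m³/s.
ΣQ_DR = 68.50 m³/s.
With Δt = 2 h = 7200 s, V = ΣQ_DR · Δt = 68.50 × 7200 = 4.93 × 10^5 m³.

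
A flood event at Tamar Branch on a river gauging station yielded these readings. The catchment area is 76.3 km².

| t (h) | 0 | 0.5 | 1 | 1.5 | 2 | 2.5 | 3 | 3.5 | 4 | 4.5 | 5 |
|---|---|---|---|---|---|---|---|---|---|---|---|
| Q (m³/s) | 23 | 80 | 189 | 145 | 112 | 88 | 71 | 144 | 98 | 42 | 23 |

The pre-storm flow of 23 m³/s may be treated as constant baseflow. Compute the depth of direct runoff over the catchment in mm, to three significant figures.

d ≈ 18.0 mm

Direct runoff: 0.0, 57.0, 166.0, 122.0, 89.0, 65.0, 48.0, 121.0, 75.0, 19.0, 0.0 m³/s; ΣQ_DR = 762.0 m³/s.
V = ΣQ_DR · Δt = 762.0 × 1800 s = 1.372 × 10^6 m³.
Over A = 76.3 km², depth = V / A = 18.0 mm.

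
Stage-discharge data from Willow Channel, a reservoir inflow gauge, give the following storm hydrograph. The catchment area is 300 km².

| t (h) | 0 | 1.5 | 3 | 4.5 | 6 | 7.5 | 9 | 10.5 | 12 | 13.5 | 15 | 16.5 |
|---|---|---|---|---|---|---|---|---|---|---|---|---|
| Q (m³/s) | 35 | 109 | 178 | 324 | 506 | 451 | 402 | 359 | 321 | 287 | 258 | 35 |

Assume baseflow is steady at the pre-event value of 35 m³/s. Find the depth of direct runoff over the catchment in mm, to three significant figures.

d ≈ 51.2 mm

Direct runoff: 0.0, 74.0, 143.0, 289.0, 471.0, 416.0, 367.0, 324.0, 286.0, 252.0, 223.0, 0.0 m³/s; ΣQ_DR = 2845 m³/s.
V = ΣQ_DR · Δt = 2845 × 5400 s = 1.536 × 10^7 m³.
Over A = 300 km², depth = V / A = 51.2 mm.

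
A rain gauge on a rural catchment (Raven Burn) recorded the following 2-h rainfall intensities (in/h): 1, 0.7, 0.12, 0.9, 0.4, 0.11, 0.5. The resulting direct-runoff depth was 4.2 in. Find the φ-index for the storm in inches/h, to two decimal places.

Only the 5 blocks with intensity above φ contribute runoff: 1, 0.7, 0.9, 0.4, 0.5 in/h.
Σ(I−φ)·Δt = d  ⇒  (1+0.7+0.9+0.4+0.5 − 5φ)·2 = 4.2
φ = (3.500 − 4.2/2) / 5 = 0.28 in/h.

φ ≈ 0.28 in/h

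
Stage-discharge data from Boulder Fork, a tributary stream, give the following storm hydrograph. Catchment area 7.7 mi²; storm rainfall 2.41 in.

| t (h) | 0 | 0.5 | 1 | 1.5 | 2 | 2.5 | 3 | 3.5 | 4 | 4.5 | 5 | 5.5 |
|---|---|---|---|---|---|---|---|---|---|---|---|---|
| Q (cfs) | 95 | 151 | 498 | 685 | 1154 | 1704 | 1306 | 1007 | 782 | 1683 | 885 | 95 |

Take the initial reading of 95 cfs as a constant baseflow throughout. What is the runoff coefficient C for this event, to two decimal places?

ΣQ_DR = 8905 cfs; V = ΣQ_DR·Δt = 1.603 × 10^7 ft³.
Runoff depth d = V / A = 0.8960 in.
C = d / P = 0.8960 / 2.41 = 0.37.

C ≈ 0.37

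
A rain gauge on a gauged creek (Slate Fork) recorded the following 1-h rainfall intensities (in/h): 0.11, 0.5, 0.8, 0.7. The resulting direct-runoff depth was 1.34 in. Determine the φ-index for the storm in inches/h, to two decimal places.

φ ≈ 0.22 in/h

Only the 3 blocks with intensity above φ contribute runoff: 0.5, 0.8, 0.7 in/h.
Σ(I−φ)·Δt = d  ⇒  (0.5+0.8+0.7 − 3φ)·1 = 1.34
φ = (2.000 − 1.34/1) / 3 = 0.22 in/h.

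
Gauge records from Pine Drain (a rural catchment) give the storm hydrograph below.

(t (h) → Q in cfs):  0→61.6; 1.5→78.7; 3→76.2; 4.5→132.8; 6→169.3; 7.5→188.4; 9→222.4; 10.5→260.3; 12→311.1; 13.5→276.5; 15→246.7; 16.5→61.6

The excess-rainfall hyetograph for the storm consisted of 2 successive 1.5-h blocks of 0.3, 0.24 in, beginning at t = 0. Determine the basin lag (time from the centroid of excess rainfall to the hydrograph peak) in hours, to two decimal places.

t_L ≈ 10.58 h

Centroid of excess rainfall: t_c = Σ P_i·t̄_i / ΣP_i = 1.4167 h (block centres at 0.75, 2.25 h).
Hydrograph peak occurs at t = 12 h, so basin lag t_L = 12 − 1.4167 = 10.58 h.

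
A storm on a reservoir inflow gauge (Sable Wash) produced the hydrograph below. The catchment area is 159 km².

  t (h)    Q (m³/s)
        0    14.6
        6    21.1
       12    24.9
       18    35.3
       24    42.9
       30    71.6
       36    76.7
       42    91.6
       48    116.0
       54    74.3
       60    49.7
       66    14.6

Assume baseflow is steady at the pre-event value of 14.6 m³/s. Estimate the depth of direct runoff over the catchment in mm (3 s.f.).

Direct runoff: 0.0, 6.5, 10.3, 20.7, 28.3, 57.0, 62.1, 77.0, 101.4, 59.7, 35.1, 0.0 m³/s; ΣQ_DR = 458.1 m³/s.
V = ΣQ_DR · Δt = 458.1 × 21600 s = 9.895 × 10^6 m³.
Over A = 159 km², depth = V / A = 62.2 mm.

d ≈ 62.2 mm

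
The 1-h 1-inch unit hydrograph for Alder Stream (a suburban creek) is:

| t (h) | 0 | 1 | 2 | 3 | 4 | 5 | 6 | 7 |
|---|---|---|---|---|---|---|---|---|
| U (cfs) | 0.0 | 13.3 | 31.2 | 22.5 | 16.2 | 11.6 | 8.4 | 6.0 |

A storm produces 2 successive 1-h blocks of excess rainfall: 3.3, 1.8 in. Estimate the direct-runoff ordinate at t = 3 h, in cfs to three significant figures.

By discrete convolution, Q_j = Σ (P_i / 1 in) · U_{j−i}.
At t = 3 h (j=3): Q = (3.3/1)·22.5 + (1.8/1)·31.2 = 130 cfs.

Q ≈ 130 cfs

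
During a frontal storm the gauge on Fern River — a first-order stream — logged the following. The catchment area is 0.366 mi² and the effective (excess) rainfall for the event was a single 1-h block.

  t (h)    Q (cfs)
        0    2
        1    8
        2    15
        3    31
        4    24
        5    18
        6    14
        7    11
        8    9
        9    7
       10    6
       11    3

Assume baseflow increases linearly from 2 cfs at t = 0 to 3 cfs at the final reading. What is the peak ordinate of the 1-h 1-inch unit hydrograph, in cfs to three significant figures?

U_p ≈ 57.5 cfs

Direct runoff: 0.00, 5.91, 12.82, 28.73, 21.64, 15.55, 11.45, 8.36, 6.27, 4.18, 3.09, 0.00 cfs; ΣQ_DR = 118.0 cfs, peak = 28.73 cfs.
Runoff depth d = ΣQ_DR·Δt / A = 118.0 × 3600 / (0.366 mi²) = 0.4996 in.
The 1-inch UH is the DRH scaled by (1 in)/d, so U_p = 28.73 × 1/0.4996 = 57.5 cfs.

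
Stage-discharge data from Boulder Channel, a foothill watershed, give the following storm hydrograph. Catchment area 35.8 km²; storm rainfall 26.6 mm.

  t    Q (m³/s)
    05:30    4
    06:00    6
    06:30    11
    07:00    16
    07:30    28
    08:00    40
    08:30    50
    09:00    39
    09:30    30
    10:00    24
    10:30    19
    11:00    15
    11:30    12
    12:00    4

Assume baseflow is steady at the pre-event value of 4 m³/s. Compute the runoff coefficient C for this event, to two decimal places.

ΣQ_DR = 242.0 m³/s; V = ΣQ_DR·Δt = 4.356 × 10^5 m³.
Runoff depth d = V / A = 12.17 mm.
C = d / P = 12.17 / 26.6 = 0.46.

C ≈ 0.46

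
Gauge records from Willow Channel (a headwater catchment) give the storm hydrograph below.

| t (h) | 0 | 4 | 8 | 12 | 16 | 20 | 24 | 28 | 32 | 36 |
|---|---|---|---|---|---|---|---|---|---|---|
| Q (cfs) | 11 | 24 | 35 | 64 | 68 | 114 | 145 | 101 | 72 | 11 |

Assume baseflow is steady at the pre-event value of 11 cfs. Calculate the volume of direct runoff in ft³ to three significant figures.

Direct-runoff ordinates (Q − Q_b): 0.0, 13.0, 24.0, 53.0, 57.0, 103.0, 134.0, 90.0, 61.0, 0.0 cfs.
ΣQ_DR = 535.0 cfs.
With Δt = 4 h = 14400 s, V = ΣQ_DR · Δt = 535.0 × 14400 = 7.70 × 10^6 ft³.

V ≈ 7.70 × 10^6 ft³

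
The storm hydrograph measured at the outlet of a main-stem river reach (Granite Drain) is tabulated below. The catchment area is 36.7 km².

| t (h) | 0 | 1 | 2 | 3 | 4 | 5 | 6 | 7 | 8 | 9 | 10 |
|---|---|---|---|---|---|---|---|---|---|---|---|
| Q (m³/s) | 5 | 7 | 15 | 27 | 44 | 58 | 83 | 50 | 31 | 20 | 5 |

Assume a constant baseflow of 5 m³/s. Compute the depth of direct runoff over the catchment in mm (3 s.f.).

d ≈ 28.4 mm

Direct runoff: 0.0, 2.0, 10.0, 22.0, 39.0, 53.0, 78.0, 45.0, 26.0, 15.0, 0.0 m³/s; ΣQ_DR = 290.0 m³/s.
V = ΣQ_DR · Δt = 290.0 × 3600 s = 1.044 × 10^6 m³.
Over A = 36.7 km², depth = V / A = 28.4 mm.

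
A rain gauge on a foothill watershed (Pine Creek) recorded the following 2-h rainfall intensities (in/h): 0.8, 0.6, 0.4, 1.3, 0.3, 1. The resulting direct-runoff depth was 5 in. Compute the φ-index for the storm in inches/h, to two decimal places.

φ ≈ 0.32 in/h

Only the 5 blocks with intensity above φ contribute runoff: 0.8, 0.6, 0.4, 1.3, 1 in/h.
Σ(I−φ)·Δt = d  ⇒  (0.8+0.6+0.4+1.3+1 − 5φ)·2 = 5
φ = (4.100 − 5/2) / 5 = 0.32 in/h.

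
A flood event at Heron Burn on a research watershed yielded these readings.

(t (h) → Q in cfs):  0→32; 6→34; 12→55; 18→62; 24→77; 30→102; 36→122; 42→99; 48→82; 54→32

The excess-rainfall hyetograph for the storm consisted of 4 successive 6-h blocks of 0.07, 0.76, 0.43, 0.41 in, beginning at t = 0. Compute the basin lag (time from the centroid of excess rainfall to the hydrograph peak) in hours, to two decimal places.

Centroid of excess rainfall: t_c = Σ P_i·t̄_i / ΣP_i = 13.2395 h (block centres at 3, 9, 15, 21 h).
Hydrograph peak occurs at t = 36 h, so basin lag t_L = 36 − 13.2395 = 22.76 h.

t_L ≈ 22.76 h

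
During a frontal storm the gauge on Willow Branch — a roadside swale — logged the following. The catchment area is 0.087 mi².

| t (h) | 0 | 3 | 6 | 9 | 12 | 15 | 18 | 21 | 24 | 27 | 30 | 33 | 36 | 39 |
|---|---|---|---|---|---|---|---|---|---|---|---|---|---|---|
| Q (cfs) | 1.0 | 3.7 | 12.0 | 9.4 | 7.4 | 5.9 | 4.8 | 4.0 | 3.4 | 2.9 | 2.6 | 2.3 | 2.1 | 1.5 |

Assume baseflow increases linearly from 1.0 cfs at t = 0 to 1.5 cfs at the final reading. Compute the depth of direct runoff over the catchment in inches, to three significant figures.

d ≈ 2.43 in

Direct runoff: 0.00, 2.66, 10.92, 8.28, 6.25, 4.71, 3.57, 2.73, 2.09, 1.55, 1.22, 0.88, 0.64, 0.00 cfs; ΣQ_DR = 45.50 cfs.
V = ΣQ_DR · Δt = 45.50 × 10800 s = 4.914 × 10^5 ft³.
Over A = 0.087 mi², depth = V / A = 2.43 in.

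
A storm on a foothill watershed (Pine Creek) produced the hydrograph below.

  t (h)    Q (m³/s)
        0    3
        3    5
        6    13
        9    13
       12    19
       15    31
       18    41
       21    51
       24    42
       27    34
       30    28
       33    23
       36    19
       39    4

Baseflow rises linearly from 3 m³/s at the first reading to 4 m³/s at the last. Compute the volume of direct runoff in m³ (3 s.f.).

V ≈ 2.99 × 10^6 m³

Direct-runoff ordinates (Q − Q_b): 0.00, 1.92, 9.85, 9.77, 15.69, 27.62, 37.54, 47.46, 38.38, 30.31, 24.23, 19.15, 15.08, 0.00 m³/s.
ΣQ_DR = 277.0 m³/s.
With Δt = 3 h = 10800 s, V = ΣQ_DR · Δt = 277.0 × 10800 = 2.99 × 10^6 m³.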